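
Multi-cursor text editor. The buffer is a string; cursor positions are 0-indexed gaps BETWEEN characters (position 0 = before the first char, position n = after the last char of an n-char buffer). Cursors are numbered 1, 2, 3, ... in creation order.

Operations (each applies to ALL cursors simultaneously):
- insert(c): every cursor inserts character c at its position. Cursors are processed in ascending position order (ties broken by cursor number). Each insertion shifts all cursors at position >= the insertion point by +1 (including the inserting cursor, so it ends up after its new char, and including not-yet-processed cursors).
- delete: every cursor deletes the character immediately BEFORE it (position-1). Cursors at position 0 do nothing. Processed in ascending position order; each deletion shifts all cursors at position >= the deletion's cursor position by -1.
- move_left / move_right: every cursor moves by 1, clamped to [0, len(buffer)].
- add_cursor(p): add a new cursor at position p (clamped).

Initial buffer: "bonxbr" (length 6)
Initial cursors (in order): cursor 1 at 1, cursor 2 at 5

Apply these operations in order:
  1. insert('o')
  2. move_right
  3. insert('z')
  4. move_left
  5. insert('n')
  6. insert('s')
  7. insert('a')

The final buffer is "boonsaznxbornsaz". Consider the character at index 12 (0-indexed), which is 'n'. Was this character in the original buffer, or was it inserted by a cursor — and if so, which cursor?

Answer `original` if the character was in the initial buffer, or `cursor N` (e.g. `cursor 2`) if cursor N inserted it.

After op 1 (insert('o')): buffer="boonxbor" (len 8), cursors c1@2 c2@7, authorship .1....2.
After op 2 (move_right): buffer="boonxbor" (len 8), cursors c1@3 c2@8, authorship .1....2.
After op 3 (insert('z')): buffer="booznxborz" (len 10), cursors c1@4 c2@10, authorship .1.1...2.2
After op 4 (move_left): buffer="booznxborz" (len 10), cursors c1@3 c2@9, authorship .1.1...2.2
After op 5 (insert('n')): buffer="boonznxbornz" (len 12), cursors c1@4 c2@11, authorship .1.11...2.22
After op 6 (insert('s')): buffer="boonsznxbornsz" (len 14), cursors c1@5 c2@13, authorship .1.111...2.222
After op 7 (insert('a')): buffer="boonsaznxbornsaz" (len 16), cursors c1@6 c2@15, authorship .1.1111...2.2222
Authorship (.=original, N=cursor N): . 1 . 1 1 1 1 . . . 2 . 2 2 2 2
Index 12: author = 2

Answer: cursor 2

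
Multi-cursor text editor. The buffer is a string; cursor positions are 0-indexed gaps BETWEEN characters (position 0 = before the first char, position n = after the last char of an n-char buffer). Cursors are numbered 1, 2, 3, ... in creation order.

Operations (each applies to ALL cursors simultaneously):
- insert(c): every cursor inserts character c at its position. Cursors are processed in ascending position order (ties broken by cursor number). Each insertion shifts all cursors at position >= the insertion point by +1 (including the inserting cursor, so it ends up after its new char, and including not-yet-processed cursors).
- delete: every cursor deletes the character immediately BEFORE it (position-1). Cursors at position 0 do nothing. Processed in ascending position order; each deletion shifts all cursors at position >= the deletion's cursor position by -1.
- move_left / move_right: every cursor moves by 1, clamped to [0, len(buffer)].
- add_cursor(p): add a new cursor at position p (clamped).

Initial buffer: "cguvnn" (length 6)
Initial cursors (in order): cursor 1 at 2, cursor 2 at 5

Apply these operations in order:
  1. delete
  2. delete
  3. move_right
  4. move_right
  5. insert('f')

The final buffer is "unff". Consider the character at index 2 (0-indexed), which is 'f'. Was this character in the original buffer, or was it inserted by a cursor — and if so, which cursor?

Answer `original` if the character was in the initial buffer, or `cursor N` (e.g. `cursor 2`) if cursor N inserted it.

Answer: cursor 1

Derivation:
After op 1 (delete): buffer="cuvn" (len 4), cursors c1@1 c2@3, authorship ....
After op 2 (delete): buffer="un" (len 2), cursors c1@0 c2@1, authorship ..
After op 3 (move_right): buffer="un" (len 2), cursors c1@1 c2@2, authorship ..
After op 4 (move_right): buffer="un" (len 2), cursors c1@2 c2@2, authorship ..
After op 5 (insert('f')): buffer="unff" (len 4), cursors c1@4 c2@4, authorship ..12
Authorship (.=original, N=cursor N): . . 1 2
Index 2: author = 1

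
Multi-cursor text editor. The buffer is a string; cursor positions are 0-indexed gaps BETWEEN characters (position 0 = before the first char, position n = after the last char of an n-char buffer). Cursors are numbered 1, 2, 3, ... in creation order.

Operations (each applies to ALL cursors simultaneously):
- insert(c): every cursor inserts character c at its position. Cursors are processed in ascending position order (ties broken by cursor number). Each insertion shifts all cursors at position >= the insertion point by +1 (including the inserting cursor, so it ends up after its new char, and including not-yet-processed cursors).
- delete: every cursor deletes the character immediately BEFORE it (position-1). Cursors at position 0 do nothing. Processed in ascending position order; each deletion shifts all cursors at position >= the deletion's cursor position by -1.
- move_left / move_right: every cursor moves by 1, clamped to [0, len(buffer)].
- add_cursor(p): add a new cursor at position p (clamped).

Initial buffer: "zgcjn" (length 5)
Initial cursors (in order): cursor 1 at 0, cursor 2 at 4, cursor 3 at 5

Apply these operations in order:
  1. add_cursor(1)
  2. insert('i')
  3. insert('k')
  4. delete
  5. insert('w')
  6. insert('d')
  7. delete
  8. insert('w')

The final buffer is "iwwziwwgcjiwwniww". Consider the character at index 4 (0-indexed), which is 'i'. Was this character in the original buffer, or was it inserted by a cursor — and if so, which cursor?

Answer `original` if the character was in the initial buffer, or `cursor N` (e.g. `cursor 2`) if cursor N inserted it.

After op 1 (add_cursor(1)): buffer="zgcjn" (len 5), cursors c1@0 c4@1 c2@4 c3@5, authorship .....
After op 2 (insert('i')): buffer="izigcjini" (len 9), cursors c1@1 c4@3 c2@7 c3@9, authorship 1.4...2.3
After op 3 (insert('k')): buffer="ikzikgcjiknik" (len 13), cursors c1@2 c4@5 c2@10 c3@13, authorship 11.44...22.33
After op 4 (delete): buffer="izigcjini" (len 9), cursors c1@1 c4@3 c2@7 c3@9, authorship 1.4...2.3
After op 5 (insert('w')): buffer="iwziwgcjiwniw" (len 13), cursors c1@2 c4@5 c2@10 c3@13, authorship 11.44...22.33
After op 6 (insert('d')): buffer="iwdziwdgcjiwdniwd" (len 17), cursors c1@3 c4@7 c2@13 c3@17, authorship 111.444...222.333
After op 7 (delete): buffer="iwziwgcjiwniw" (len 13), cursors c1@2 c4@5 c2@10 c3@13, authorship 11.44...22.33
After op 8 (insert('w')): buffer="iwwziwwgcjiwwniww" (len 17), cursors c1@3 c4@7 c2@13 c3@17, authorship 111.444...222.333
Authorship (.=original, N=cursor N): 1 1 1 . 4 4 4 . . . 2 2 2 . 3 3 3
Index 4: author = 4

Answer: cursor 4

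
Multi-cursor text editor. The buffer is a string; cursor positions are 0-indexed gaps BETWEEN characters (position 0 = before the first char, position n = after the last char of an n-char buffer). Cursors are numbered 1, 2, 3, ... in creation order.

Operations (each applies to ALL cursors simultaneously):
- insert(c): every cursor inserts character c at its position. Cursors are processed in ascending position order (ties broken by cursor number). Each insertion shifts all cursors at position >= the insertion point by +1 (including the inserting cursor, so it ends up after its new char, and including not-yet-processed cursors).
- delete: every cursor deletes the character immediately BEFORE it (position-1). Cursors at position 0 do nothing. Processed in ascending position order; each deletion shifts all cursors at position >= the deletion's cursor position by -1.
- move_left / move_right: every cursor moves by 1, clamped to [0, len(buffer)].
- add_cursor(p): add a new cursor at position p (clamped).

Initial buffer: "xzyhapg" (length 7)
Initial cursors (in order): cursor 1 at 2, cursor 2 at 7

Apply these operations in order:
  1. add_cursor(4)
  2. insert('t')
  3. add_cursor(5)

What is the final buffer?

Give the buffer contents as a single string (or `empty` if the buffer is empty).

Answer: xztyhtapgt

Derivation:
After op 1 (add_cursor(4)): buffer="xzyhapg" (len 7), cursors c1@2 c3@4 c2@7, authorship .......
After op 2 (insert('t')): buffer="xztyhtapgt" (len 10), cursors c1@3 c3@6 c2@10, authorship ..1..3...2
After op 3 (add_cursor(5)): buffer="xztyhtapgt" (len 10), cursors c1@3 c4@5 c3@6 c2@10, authorship ..1..3...2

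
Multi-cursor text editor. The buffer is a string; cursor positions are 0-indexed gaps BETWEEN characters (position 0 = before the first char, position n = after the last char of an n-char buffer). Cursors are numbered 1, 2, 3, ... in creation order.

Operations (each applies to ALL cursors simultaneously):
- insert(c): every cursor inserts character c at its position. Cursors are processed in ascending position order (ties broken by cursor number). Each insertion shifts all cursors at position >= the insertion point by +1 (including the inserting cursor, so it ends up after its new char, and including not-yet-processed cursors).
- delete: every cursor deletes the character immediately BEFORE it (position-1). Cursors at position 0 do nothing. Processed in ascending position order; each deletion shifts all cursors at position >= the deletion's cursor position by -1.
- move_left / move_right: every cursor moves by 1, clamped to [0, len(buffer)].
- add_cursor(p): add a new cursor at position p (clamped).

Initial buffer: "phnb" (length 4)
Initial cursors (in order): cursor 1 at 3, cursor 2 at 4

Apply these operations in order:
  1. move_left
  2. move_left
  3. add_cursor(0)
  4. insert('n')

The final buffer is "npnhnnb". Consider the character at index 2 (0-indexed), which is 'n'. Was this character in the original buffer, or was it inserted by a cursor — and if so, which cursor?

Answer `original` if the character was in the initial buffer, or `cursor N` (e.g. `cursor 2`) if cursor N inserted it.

After op 1 (move_left): buffer="phnb" (len 4), cursors c1@2 c2@3, authorship ....
After op 2 (move_left): buffer="phnb" (len 4), cursors c1@1 c2@2, authorship ....
After op 3 (add_cursor(0)): buffer="phnb" (len 4), cursors c3@0 c1@1 c2@2, authorship ....
After op 4 (insert('n')): buffer="npnhnnb" (len 7), cursors c3@1 c1@3 c2@5, authorship 3.1.2..
Authorship (.=original, N=cursor N): 3 . 1 . 2 . .
Index 2: author = 1

Answer: cursor 1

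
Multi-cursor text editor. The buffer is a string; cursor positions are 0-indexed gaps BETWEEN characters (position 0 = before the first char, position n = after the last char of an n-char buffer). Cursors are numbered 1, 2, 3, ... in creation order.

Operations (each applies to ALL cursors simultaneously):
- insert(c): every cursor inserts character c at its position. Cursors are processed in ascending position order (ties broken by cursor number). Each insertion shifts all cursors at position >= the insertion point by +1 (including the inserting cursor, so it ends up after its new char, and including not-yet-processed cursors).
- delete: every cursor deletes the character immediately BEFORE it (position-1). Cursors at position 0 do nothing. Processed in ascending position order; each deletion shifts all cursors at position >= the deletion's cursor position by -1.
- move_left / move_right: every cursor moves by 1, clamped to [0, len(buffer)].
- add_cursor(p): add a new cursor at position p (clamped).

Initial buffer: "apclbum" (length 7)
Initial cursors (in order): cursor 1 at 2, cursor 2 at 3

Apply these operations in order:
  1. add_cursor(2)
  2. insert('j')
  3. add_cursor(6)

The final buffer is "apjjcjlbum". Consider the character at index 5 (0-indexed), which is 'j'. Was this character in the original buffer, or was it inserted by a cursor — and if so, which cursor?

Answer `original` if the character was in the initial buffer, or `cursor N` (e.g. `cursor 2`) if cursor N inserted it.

Answer: cursor 2

Derivation:
After op 1 (add_cursor(2)): buffer="apclbum" (len 7), cursors c1@2 c3@2 c2@3, authorship .......
After op 2 (insert('j')): buffer="apjjcjlbum" (len 10), cursors c1@4 c3@4 c2@6, authorship ..13.2....
After op 3 (add_cursor(6)): buffer="apjjcjlbum" (len 10), cursors c1@4 c3@4 c2@6 c4@6, authorship ..13.2....
Authorship (.=original, N=cursor N): . . 1 3 . 2 . . . .
Index 5: author = 2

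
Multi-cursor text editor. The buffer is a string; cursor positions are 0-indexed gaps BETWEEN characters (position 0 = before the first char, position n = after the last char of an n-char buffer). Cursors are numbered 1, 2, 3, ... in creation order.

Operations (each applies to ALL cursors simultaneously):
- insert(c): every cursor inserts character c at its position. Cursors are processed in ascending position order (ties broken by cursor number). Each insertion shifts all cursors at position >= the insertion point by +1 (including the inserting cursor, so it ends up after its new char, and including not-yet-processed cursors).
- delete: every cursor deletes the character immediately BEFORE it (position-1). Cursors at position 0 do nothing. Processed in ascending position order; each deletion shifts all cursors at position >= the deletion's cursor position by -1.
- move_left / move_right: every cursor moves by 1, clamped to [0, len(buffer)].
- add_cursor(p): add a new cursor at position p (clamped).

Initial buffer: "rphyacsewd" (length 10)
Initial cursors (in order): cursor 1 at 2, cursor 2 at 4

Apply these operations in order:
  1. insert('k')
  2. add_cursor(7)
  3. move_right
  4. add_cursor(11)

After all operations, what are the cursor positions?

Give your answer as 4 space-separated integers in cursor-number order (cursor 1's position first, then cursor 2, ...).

Answer: 4 7 8 11

Derivation:
After op 1 (insert('k')): buffer="rpkhykacsewd" (len 12), cursors c1@3 c2@6, authorship ..1..2......
After op 2 (add_cursor(7)): buffer="rpkhykacsewd" (len 12), cursors c1@3 c2@6 c3@7, authorship ..1..2......
After op 3 (move_right): buffer="rpkhykacsewd" (len 12), cursors c1@4 c2@7 c3@8, authorship ..1..2......
After op 4 (add_cursor(11)): buffer="rpkhykacsewd" (len 12), cursors c1@4 c2@7 c3@8 c4@11, authorship ..1..2......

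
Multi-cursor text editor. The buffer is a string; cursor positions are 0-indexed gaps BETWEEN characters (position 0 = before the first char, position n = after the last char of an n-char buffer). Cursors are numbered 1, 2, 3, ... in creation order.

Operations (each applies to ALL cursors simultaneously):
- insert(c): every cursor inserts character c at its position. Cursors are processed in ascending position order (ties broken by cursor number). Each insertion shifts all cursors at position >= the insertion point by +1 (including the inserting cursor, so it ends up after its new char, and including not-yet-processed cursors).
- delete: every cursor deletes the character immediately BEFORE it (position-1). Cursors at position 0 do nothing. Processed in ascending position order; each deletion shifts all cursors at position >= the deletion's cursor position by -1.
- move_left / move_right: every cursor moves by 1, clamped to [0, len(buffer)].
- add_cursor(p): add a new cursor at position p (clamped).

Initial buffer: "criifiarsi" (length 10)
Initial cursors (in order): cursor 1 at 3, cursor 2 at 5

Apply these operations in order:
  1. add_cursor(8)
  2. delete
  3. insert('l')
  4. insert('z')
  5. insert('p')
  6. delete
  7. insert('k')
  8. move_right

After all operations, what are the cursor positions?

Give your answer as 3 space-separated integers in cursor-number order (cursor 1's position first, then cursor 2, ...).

After op 1 (add_cursor(8)): buffer="criifiarsi" (len 10), cursors c1@3 c2@5 c3@8, authorship ..........
After op 2 (delete): buffer="criiasi" (len 7), cursors c1@2 c2@3 c3@5, authorship .......
After op 3 (insert('l')): buffer="crlilialsi" (len 10), cursors c1@3 c2@5 c3@8, authorship ..1.2..3..
After op 4 (insert('z')): buffer="crlzilzialzsi" (len 13), cursors c1@4 c2@7 c3@11, authorship ..11.22..33..
After op 5 (insert('p')): buffer="crlzpilzpialzpsi" (len 16), cursors c1@5 c2@9 c3@14, authorship ..111.222..333..
After op 6 (delete): buffer="crlzilzialzsi" (len 13), cursors c1@4 c2@7 c3@11, authorship ..11.22..33..
After op 7 (insert('k')): buffer="crlzkilzkialzksi" (len 16), cursors c1@5 c2@9 c3@14, authorship ..111.222..333..
After op 8 (move_right): buffer="crlzkilzkialzksi" (len 16), cursors c1@6 c2@10 c3@15, authorship ..111.222..333..

Answer: 6 10 15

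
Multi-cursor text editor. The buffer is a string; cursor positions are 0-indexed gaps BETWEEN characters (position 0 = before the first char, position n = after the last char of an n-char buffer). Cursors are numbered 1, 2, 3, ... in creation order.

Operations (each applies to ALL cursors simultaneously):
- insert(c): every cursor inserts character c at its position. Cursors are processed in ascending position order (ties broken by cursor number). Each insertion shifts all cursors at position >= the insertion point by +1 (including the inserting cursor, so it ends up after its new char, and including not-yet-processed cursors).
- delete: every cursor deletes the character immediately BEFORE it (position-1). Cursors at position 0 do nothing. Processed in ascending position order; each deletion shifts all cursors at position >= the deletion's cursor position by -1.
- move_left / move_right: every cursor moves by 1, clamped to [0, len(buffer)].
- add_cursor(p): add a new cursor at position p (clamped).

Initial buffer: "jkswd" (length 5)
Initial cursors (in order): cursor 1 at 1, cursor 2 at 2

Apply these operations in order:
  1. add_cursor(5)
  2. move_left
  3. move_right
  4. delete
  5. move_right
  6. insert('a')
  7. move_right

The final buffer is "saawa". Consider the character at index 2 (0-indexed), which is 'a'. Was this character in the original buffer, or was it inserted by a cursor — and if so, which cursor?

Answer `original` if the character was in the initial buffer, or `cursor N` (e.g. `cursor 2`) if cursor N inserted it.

Answer: cursor 2

Derivation:
After op 1 (add_cursor(5)): buffer="jkswd" (len 5), cursors c1@1 c2@2 c3@5, authorship .....
After op 2 (move_left): buffer="jkswd" (len 5), cursors c1@0 c2@1 c3@4, authorship .....
After op 3 (move_right): buffer="jkswd" (len 5), cursors c1@1 c2@2 c3@5, authorship .....
After op 4 (delete): buffer="sw" (len 2), cursors c1@0 c2@0 c3@2, authorship ..
After op 5 (move_right): buffer="sw" (len 2), cursors c1@1 c2@1 c3@2, authorship ..
After op 6 (insert('a')): buffer="saawa" (len 5), cursors c1@3 c2@3 c3@5, authorship .12.3
After op 7 (move_right): buffer="saawa" (len 5), cursors c1@4 c2@4 c3@5, authorship .12.3
Authorship (.=original, N=cursor N): . 1 2 . 3
Index 2: author = 2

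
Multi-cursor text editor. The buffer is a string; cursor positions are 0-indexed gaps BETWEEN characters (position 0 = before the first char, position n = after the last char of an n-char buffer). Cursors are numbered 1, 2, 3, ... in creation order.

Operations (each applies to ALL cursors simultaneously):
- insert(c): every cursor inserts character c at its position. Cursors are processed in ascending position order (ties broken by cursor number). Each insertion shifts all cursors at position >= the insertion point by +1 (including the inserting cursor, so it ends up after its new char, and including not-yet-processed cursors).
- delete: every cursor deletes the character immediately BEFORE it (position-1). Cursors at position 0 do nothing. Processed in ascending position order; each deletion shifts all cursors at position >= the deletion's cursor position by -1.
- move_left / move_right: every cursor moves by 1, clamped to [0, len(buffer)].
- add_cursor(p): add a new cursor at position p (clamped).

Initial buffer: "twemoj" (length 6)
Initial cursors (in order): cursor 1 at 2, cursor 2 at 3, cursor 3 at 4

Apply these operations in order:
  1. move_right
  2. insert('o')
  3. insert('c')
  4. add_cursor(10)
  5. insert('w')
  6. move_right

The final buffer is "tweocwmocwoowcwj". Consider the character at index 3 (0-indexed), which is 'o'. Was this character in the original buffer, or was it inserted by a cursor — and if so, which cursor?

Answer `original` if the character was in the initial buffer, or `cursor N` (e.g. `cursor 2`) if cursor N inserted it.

Answer: cursor 1

Derivation:
After op 1 (move_right): buffer="twemoj" (len 6), cursors c1@3 c2@4 c3@5, authorship ......
After op 2 (insert('o')): buffer="tweomoooj" (len 9), cursors c1@4 c2@6 c3@8, authorship ...1.2.3.
After op 3 (insert('c')): buffer="tweocmocoocj" (len 12), cursors c1@5 c2@8 c3@11, authorship ...11.22.33.
After op 4 (add_cursor(10)): buffer="tweocmocoocj" (len 12), cursors c1@5 c2@8 c4@10 c3@11, authorship ...11.22.33.
After op 5 (insert('w')): buffer="tweocwmocwoowcwj" (len 16), cursors c1@6 c2@10 c4@13 c3@15, authorship ...111.222.3433.
After op 6 (move_right): buffer="tweocwmocwoowcwj" (len 16), cursors c1@7 c2@11 c4@14 c3@16, authorship ...111.222.3433.
Authorship (.=original, N=cursor N): . . . 1 1 1 . 2 2 2 . 3 4 3 3 .
Index 3: author = 1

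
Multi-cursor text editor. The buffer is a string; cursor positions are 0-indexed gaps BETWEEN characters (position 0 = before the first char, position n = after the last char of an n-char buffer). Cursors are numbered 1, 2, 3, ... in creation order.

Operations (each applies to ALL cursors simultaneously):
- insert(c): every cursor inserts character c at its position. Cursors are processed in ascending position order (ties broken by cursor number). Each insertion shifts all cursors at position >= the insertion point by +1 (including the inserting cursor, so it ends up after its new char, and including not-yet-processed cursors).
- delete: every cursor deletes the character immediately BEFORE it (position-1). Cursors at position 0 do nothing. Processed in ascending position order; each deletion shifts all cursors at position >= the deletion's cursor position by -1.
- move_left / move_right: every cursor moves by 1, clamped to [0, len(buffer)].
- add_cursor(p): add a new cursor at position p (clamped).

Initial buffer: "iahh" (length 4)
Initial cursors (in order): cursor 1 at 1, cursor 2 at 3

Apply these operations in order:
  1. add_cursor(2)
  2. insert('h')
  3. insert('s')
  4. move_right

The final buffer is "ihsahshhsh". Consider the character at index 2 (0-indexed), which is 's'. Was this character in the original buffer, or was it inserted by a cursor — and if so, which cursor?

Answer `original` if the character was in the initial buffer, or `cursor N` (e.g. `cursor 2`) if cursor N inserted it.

After op 1 (add_cursor(2)): buffer="iahh" (len 4), cursors c1@1 c3@2 c2@3, authorship ....
After op 2 (insert('h')): buffer="ihahhhh" (len 7), cursors c1@2 c3@4 c2@6, authorship .1.3.2.
After op 3 (insert('s')): buffer="ihsahshhsh" (len 10), cursors c1@3 c3@6 c2@9, authorship .11.33.22.
After op 4 (move_right): buffer="ihsahshhsh" (len 10), cursors c1@4 c3@7 c2@10, authorship .11.33.22.
Authorship (.=original, N=cursor N): . 1 1 . 3 3 . 2 2 .
Index 2: author = 1

Answer: cursor 1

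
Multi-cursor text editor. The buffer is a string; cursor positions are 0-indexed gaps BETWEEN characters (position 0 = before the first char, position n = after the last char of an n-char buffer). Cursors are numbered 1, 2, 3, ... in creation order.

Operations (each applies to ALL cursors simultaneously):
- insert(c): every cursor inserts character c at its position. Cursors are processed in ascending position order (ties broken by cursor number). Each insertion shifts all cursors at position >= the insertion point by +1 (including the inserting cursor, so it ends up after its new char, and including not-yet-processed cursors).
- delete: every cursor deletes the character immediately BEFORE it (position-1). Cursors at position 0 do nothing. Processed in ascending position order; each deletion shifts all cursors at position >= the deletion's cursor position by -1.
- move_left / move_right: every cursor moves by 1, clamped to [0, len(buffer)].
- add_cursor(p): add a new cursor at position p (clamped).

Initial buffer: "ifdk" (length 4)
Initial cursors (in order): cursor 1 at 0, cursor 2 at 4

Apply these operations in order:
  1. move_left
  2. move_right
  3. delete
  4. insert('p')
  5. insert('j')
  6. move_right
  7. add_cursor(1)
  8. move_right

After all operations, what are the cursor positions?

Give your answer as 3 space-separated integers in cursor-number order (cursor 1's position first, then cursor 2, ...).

After op 1 (move_left): buffer="ifdk" (len 4), cursors c1@0 c2@3, authorship ....
After op 2 (move_right): buffer="ifdk" (len 4), cursors c1@1 c2@4, authorship ....
After op 3 (delete): buffer="fd" (len 2), cursors c1@0 c2@2, authorship ..
After op 4 (insert('p')): buffer="pfdp" (len 4), cursors c1@1 c2@4, authorship 1..2
After op 5 (insert('j')): buffer="pjfdpj" (len 6), cursors c1@2 c2@6, authorship 11..22
After op 6 (move_right): buffer="pjfdpj" (len 6), cursors c1@3 c2@6, authorship 11..22
After op 7 (add_cursor(1)): buffer="pjfdpj" (len 6), cursors c3@1 c1@3 c2@6, authorship 11..22
After op 8 (move_right): buffer="pjfdpj" (len 6), cursors c3@2 c1@4 c2@6, authorship 11..22

Answer: 4 6 2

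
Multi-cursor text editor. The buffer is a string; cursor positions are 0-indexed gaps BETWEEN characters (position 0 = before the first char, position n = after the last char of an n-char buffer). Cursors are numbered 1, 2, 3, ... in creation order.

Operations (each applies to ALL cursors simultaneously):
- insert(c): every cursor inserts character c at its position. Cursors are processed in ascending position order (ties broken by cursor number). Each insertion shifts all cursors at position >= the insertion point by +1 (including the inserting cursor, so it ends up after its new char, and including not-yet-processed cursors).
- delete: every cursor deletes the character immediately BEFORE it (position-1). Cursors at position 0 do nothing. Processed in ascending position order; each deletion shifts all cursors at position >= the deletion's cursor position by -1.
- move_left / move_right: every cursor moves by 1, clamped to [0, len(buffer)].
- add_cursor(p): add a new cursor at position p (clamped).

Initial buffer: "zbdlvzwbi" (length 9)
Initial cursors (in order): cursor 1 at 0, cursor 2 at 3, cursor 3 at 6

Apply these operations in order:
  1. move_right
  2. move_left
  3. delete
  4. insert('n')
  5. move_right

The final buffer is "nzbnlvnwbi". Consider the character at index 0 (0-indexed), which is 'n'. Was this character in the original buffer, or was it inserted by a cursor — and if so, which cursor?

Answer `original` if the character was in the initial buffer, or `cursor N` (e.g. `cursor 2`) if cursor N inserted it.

Answer: cursor 1

Derivation:
After op 1 (move_right): buffer="zbdlvzwbi" (len 9), cursors c1@1 c2@4 c3@7, authorship .........
After op 2 (move_left): buffer="zbdlvzwbi" (len 9), cursors c1@0 c2@3 c3@6, authorship .........
After op 3 (delete): buffer="zblvwbi" (len 7), cursors c1@0 c2@2 c3@4, authorship .......
After op 4 (insert('n')): buffer="nzbnlvnwbi" (len 10), cursors c1@1 c2@4 c3@7, authorship 1..2..3...
After op 5 (move_right): buffer="nzbnlvnwbi" (len 10), cursors c1@2 c2@5 c3@8, authorship 1..2..3...
Authorship (.=original, N=cursor N): 1 . . 2 . . 3 . . .
Index 0: author = 1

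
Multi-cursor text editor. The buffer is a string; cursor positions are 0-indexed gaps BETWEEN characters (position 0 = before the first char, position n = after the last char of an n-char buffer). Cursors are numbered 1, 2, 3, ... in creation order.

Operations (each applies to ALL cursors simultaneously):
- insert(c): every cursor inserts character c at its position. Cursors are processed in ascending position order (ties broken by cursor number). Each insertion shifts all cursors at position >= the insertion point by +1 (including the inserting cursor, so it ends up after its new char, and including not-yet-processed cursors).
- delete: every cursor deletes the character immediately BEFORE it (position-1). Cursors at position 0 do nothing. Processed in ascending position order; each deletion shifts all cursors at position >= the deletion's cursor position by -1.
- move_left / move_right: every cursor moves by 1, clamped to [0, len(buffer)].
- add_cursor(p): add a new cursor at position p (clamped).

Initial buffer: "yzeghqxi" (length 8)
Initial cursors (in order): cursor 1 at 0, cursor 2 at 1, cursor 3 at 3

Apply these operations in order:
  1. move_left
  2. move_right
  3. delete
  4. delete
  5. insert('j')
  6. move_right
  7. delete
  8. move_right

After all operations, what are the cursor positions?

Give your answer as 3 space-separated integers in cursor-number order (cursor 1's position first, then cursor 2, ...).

After op 1 (move_left): buffer="yzeghqxi" (len 8), cursors c1@0 c2@0 c3@2, authorship ........
After op 2 (move_right): buffer="yzeghqxi" (len 8), cursors c1@1 c2@1 c3@3, authorship ........
After op 3 (delete): buffer="zghqxi" (len 6), cursors c1@0 c2@0 c3@1, authorship ......
After op 4 (delete): buffer="ghqxi" (len 5), cursors c1@0 c2@0 c3@0, authorship .....
After op 5 (insert('j')): buffer="jjjghqxi" (len 8), cursors c1@3 c2@3 c3@3, authorship 123.....
After op 6 (move_right): buffer="jjjghqxi" (len 8), cursors c1@4 c2@4 c3@4, authorship 123.....
After op 7 (delete): buffer="jhqxi" (len 5), cursors c1@1 c2@1 c3@1, authorship 1....
After op 8 (move_right): buffer="jhqxi" (len 5), cursors c1@2 c2@2 c3@2, authorship 1....

Answer: 2 2 2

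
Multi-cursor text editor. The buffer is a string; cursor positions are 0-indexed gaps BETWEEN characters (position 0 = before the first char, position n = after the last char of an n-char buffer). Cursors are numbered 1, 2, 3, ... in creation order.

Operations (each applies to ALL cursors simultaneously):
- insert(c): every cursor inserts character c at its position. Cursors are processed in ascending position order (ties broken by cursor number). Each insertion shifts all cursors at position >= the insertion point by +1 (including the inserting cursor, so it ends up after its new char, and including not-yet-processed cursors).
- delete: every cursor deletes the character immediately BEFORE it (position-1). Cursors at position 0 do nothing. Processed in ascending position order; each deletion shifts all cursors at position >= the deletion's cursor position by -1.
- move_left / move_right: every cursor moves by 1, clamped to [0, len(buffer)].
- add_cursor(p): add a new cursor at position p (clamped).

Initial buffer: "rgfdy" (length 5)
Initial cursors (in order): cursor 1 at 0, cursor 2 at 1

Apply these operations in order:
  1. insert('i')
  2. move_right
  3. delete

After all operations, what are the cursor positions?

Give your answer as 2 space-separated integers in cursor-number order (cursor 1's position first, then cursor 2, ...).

Answer: 1 2

Derivation:
After op 1 (insert('i')): buffer="irigfdy" (len 7), cursors c1@1 c2@3, authorship 1.2....
After op 2 (move_right): buffer="irigfdy" (len 7), cursors c1@2 c2@4, authorship 1.2....
After op 3 (delete): buffer="iifdy" (len 5), cursors c1@1 c2@2, authorship 12...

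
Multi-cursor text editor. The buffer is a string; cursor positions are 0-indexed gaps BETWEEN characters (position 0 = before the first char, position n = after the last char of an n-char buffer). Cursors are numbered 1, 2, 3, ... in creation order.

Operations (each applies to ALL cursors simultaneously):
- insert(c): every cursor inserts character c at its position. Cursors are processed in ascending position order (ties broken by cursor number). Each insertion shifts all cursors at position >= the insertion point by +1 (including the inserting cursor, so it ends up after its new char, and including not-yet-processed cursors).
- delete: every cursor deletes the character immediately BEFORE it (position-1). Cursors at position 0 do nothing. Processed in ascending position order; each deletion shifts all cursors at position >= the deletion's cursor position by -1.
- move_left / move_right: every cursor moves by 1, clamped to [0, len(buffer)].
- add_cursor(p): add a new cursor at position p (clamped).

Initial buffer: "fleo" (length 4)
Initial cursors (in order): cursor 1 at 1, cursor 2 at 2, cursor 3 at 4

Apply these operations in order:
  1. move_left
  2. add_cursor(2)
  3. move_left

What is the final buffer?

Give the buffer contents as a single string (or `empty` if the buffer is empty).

After op 1 (move_left): buffer="fleo" (len 4), cursors c1@0 c2@1 c3@3, authorship ....
After op 2 (add_cursor(2)): buffer="fleo" (len 4), cursors c1@0 c2@1 c4@2 c3@3, authorship ....
After op 3 (move_left): buffer="fleo" (len 4), cursors c1@0 c2@0 c4@1 c3@2, authorship ....

Answer: fleo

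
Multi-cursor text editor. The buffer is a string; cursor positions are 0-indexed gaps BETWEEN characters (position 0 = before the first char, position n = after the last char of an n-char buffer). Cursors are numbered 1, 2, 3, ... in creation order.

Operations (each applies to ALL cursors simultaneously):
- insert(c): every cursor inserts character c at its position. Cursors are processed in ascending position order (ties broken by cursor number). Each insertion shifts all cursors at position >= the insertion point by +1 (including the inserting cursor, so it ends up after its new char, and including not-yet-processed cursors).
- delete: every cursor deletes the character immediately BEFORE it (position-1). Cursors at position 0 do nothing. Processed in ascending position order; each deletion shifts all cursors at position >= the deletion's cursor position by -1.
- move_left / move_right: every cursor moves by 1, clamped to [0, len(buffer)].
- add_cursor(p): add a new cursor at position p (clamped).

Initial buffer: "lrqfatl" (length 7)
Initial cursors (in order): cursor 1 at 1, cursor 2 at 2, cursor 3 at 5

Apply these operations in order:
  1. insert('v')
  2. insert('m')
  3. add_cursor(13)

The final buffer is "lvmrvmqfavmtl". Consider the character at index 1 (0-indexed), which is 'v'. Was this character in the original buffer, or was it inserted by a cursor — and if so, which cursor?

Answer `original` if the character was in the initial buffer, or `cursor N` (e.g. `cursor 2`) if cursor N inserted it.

Answer: cursor 1

Derivation:
After op 1 (insert('v')): buffer="lvrvqfavtl" (len 10), cursors c1@2 c2@4 c3@8, authorship .1.2...3..
After op 2 (insert('m')): buffer="lvmrvmqfavmtl" (len 13), cursors c1@3 c2@6 c3@11, authorship .11.22...33..
After op 3 (add_cursor(13)): buffer="lvmrvmqfavmtl" (len 13), cursors c1@3 c2@6 c3@11 c4@13, authorship .11.22...33..
Authorship (.=original, N=cursor N): . 1 1 . 2 2 . . . 3 3 . .
Index 1: author = 1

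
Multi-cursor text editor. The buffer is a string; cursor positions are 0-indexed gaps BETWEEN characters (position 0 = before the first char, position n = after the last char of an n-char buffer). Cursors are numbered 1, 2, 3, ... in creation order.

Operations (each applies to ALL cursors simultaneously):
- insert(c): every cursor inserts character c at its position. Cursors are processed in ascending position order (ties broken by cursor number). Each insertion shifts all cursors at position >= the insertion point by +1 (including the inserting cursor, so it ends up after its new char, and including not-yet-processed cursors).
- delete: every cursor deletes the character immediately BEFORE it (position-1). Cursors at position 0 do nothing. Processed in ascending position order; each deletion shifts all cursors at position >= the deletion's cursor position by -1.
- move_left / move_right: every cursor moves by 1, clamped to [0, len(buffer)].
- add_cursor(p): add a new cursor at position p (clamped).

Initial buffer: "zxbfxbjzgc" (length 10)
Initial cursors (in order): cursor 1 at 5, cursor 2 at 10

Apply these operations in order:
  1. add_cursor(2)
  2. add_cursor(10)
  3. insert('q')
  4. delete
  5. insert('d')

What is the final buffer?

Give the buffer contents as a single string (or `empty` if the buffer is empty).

Answer: zxdbfxdbjzgcdd

Derivation:
After op 1 (add_cursor(2)): buffer="zxbfxbjzgc" (len 10), cursors c3@2 c1@5 c2@10, authorship ..........
After op 2 (add_cursor(10)): buffer="zxbfxbjzgc" (len 10), cursors c3@2 c1@5 c2@10 c4@10, authorship ..........
After op 3 (insert('q')): buffer="zxqbfxqbjzgcqq" (len 14), cursors c3@3 c1@7 c2@14 c4@14, authorship ..3...1.....24
After op 4 (delete): buffer="zxbfxbjzgc" (len 10), cursors c3@2 c1@5 c2@10 c4@10, authorship ..........
After op 5 (insert('d')): buffer="zxdbfxdbjzgcdd" (len 14), cursors c3@3 c1@7 c2@14 c4@14, authorship ..3...1.....24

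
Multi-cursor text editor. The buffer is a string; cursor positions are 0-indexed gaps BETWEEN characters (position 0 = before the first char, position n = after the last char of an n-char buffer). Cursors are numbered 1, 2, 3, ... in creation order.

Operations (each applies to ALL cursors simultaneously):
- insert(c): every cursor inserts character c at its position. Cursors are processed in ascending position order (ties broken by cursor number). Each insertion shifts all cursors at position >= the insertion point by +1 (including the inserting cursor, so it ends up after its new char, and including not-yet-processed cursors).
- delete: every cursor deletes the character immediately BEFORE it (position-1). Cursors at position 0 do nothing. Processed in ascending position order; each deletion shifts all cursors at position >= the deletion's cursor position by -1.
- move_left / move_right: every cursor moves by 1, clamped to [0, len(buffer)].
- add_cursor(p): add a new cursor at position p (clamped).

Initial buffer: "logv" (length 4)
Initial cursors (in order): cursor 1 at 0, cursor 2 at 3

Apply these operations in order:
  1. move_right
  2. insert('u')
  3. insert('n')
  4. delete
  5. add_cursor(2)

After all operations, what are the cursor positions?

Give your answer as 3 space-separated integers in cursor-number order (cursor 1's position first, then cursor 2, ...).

After op 1 (move_right): buffer="logv" (len 4), cursors c1@1 c2@4, authorship ....
After op 2 (insert('u')): buffer="luogvu" (len 6), cursors c1@2 c2@6, authorship .1...2
After op 3 (insert('n')): buffer="lunogvun" (len 8), cursors c1@3 c2@8, authorship .11...22
After op 4 (delete): buffer="luogvu" (len 6), cursors c1@2 c2@6, authorship .1...2
After op 5 (add_cursor(2)): buffer="luogvu" (len 6), cursors c1@2 c3@2 c2@6, authorship .1...2

Answer: 2 6 2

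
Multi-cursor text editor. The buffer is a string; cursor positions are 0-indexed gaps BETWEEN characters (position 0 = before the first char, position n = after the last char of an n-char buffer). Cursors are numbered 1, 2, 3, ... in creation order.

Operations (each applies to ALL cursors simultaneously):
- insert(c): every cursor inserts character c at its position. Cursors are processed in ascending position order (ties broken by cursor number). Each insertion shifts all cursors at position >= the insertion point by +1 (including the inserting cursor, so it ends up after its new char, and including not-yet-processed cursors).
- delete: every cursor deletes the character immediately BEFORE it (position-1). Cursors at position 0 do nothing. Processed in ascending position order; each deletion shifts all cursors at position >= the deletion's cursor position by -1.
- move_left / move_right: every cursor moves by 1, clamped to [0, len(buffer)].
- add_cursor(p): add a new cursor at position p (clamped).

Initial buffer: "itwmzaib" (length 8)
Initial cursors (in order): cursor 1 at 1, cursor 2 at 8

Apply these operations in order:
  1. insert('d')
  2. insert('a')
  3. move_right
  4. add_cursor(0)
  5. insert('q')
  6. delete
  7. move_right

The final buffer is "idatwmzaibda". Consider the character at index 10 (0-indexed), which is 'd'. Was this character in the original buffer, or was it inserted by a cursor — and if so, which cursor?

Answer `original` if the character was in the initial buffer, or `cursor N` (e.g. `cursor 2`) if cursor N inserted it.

After op 1 (insert('d')): buffer="idtwmzaibd" (len 10), cursors c1@2 c2@10, authorship .1.......2
After op 2 (insert('a')): buffer="idatwmzaibda" (len 12), cursors c1@3 c2@12, authorship .11.......22
After op 3 (move_right): buffer="idatwmzaibda" (len 12), cursors c1@4 c2@12, authorship .11.......22
After op 4 (add_cursor(0)): buffer="idatwmzaibda" (len 12), cursors c3@0 c1@4 c2@12, authorship .11.......22
After op 5 (insert('q')): buffer="qidatqwmzaibdaq" (len 15), cursors c3@1 c1@6 c2@15, authorship 3.11.1......222
After op 6 (delete): buffer="idatwmzaibda" (len 12), cursors c3@0 c1@4 c2@12, authorship .11.......22
After op 7 (move_right): buffer="idatwmzaibda" (len 12), cursors c3@1 c1@5 c2@12, authorship .11.......22
Authorship (.=original, N=cursor N): . 1 1 . . . . . . . 2 2
Index 10: author = 2

Answer: cursor 2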